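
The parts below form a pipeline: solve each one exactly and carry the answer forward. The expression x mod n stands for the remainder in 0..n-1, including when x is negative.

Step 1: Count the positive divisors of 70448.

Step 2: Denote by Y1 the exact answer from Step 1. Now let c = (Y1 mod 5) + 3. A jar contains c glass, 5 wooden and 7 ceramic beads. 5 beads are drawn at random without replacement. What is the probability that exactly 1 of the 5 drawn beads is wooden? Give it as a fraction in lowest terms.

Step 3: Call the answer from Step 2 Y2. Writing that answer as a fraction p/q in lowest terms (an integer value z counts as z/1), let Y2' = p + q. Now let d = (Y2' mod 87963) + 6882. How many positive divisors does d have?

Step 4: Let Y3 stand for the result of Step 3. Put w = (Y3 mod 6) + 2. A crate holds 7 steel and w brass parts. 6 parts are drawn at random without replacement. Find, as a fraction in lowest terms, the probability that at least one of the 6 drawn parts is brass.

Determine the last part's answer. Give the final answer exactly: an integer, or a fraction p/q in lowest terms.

11/12

Step 1: 70448 = 2^4 * 7 * 17 * 37; number of divisors = (4+1) * (1+1) * (1+1) * (1+1) = 40; answer 40
Step 2: Y1 = 40; c = 3; total draws C(15,5) = 3003; favorable C(5,1)*C(10,4) = 1050; P = 50/143; answer 50/143
Step 3: Y2 = 50/143; threaded value p + q = 193; d = 7075; 7075 = 5^2 * 283; number of divisors = (2+1) * (1+1) = 6; answer 6
Step 4: Y3 = 6; w = 2; total draws C(9,6) = 84; complement C(7,6) = 7; favorable 84 - 7 = 77; P = 11/12; answer 11/12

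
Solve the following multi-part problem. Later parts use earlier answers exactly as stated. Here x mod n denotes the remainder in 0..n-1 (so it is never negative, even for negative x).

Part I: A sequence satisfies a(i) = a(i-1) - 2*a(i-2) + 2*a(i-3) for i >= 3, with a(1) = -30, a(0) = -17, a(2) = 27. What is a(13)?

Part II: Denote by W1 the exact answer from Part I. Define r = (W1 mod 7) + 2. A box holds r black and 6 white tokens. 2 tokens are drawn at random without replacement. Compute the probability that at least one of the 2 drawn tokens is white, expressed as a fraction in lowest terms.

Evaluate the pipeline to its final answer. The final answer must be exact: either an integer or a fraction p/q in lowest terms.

19/26

Part I: a(3) = 1*(27) - 2*(-30) + 2*(-17) = 53; iterating: a(3)=53, a(4)=-61, a(5)=-113, a(6)=115, a(7)=219, a(8)=-237, a(9)=-445, a(10)=467, a(11)=883, a(12)=-941, a(13)=-1773; answer -1773
Part II: W1 = -1773; r = 7; total draws C(13,2) = 78; complement C(7,2) = 21; favorable 78 - 21 = 57; P = 19/26; answer 19/26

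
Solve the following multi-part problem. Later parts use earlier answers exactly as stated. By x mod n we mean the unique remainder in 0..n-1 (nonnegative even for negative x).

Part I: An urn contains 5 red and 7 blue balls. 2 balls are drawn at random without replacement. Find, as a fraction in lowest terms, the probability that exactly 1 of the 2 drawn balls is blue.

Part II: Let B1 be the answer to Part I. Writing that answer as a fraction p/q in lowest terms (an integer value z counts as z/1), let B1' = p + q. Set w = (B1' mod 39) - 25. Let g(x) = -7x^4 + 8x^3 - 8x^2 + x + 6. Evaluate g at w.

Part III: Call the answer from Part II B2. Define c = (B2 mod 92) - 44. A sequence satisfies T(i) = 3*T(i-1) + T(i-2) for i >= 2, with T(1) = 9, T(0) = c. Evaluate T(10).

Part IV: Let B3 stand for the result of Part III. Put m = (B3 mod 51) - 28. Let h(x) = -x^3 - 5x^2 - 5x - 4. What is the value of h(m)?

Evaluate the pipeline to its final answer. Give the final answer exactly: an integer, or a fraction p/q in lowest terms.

2321

Part I: total draws C(12,2) = 66; favorable C(7,1)*C(5,1) = 35; P = 35/66; answer 35/66
Part II: B1 = 35/66; threaded value p + q = 101; w = -2; -7*(-2)^4 + 8*(-2)^3 - 8*(-2)^2 + 1*(-2)^1 + 6 = (-112) + (-64) + (-32) + (-2) + (6) = -204; answer -204
Part III: B2 = -204; c = 28; T(2) = 3*(9) + 1*(28) = 55; iterating: T(2)=55, T(3)=174, T(4)=577, T(5)=1905, T(6)=6292, T(7)=20781, T(8)=68635, T(9)=226686, T(10)=748693; answer 748693
Part IV: B3 = 748693; m = -15; -1*(-15)^3 - 5*(-15)^2 - 5*(-15)^1 - 4 = (3375) + (-1125) + (75) + (-4) = 2321; answer 2321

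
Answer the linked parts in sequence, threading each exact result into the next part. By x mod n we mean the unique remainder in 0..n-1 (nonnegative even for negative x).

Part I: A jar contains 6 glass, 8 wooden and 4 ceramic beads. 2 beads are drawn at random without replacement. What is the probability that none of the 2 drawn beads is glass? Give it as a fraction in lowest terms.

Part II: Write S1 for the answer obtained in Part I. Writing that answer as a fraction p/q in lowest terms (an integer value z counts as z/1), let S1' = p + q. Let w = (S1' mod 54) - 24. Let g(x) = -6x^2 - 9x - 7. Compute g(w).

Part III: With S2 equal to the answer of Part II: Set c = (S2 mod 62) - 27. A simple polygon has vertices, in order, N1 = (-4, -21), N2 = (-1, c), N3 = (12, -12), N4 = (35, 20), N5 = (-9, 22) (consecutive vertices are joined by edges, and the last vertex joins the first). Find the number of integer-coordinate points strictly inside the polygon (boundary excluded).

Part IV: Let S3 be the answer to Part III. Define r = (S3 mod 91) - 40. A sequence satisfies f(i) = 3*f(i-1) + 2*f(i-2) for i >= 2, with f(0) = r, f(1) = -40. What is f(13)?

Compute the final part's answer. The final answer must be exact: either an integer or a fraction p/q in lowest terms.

-113619910

Part I: total draws C(18,2) = 153; favorable C(12,2) = 66; P = 22/51; answer 22/51
Part II: S1 = 22/51; threaded value p + q = 73; w = -5; -6*(-5)^2 - 9*(-5)^1 - 7 = (-150) + (45) + (-7) = -112; answer -112
Part III: S2 = -112; c = -15; cross terms: (-4*-15 - -1*-21)=39, (-1*-12 - 12*-15)=192, (12*20 - 35*-12)=660, (35*22 - -9*20)=950, (-9*-21 - -4*22)=277; twice the area = |2118| = 2118; area = 1059; boundary points = 3 + 1 + 1 + 2 + 1 = 8; strictly interior points = area - boundary/2 + 1 = 1056; answer 1056
Part IV: S3 = 1056; r = 15; f(2) = 3*(-40) + 2*(15) = -90; iterating: f(2)=-90, f(3)=-350, f(4)=-1230, f(5)=-4390, f(6)=-15630, f(7)=-55670, f(8)=-198270, f(9)=-706150, f(10)=-2514990, f(11)=-8957270, f(12)=-31901790, f(13)=-113619910; answer -113619910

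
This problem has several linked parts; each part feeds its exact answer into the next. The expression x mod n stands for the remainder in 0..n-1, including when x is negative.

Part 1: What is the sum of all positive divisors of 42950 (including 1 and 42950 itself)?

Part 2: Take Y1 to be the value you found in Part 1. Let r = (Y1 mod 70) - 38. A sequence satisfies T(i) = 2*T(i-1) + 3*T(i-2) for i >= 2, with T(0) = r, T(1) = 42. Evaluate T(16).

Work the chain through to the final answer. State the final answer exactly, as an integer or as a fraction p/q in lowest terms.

Part 1: 42950 = 2 * 5^2 * 859; sigma = (1 + 2) * (1 + 5 + 25) * (1 + 859) = 3 * 31 * 860 = 79980; answer 79980
Part 2: Y1 = 79980; r = 2; T(2) = 2*(42) + 3*(2) = 90; iterating: T(2)=90, T(3)=306, T(4)=882, T(5)=2682, T(6)=8010, T(7)=24066, T(8)=72162, T(9)=216522, T(10)=649530, T(11)=1948626, T(12)=5845842, T(13)=17537562, T(14)=52612650, T(15)=157837986, T(16)=473513922; answer 473513922

473513922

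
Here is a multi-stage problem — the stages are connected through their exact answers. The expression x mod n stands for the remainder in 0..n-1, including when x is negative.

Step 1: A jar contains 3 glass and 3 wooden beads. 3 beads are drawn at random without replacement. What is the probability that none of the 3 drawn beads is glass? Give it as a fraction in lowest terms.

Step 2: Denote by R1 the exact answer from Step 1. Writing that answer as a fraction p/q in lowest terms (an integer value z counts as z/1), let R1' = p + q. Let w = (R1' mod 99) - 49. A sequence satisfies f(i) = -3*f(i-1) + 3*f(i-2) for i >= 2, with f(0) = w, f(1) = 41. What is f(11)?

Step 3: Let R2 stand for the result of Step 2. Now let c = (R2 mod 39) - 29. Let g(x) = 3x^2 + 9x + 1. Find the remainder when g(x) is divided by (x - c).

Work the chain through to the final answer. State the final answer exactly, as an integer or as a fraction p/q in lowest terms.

1795

Step 1: total draws C(6,3) = 20; favorable C(3,3) = 1; P = 1/20; answer 1/20
Step 2: R1 = 1/20; threaded value p + q = 21; w = -28; f(2) = -3*(41) + 3*(-28) = -207; iterating: f(2)=-207, f(3)=744, f(4)=-2853, f(5)=10791, f(6)=-40932, f(7)=155169, f(8)=-588303, f(9)=2230416, f(10)=-8456157, f(11)=32059719; answer 32059719
Step 3: R2 = 32059719; c = -26; remainder = value at the root: 3*(-26)^2 + 9*(-26)^1 + 1 = (2028) + (-234) + (1) = 1795; answer 1795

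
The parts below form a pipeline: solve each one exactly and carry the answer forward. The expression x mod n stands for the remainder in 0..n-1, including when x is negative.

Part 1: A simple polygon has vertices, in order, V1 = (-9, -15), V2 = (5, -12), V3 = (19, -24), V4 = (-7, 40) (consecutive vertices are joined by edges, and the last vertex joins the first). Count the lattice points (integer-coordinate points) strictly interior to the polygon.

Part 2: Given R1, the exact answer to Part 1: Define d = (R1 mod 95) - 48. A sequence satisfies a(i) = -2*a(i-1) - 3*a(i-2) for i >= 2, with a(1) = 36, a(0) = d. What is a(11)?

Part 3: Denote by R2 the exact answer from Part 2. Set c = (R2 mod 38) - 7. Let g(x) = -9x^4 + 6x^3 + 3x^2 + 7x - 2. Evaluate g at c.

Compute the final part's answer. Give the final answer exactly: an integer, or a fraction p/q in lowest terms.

-6337

Part 1: cross terms: (-9*-12 - 5*-15)=183, (5*-24 - 19*-12)=108, (19*40 - -7*-24)=592, (-7*-15 - -9*40)=465; twice the area = |1348| = 1348; area = 674; boundary points = 1 + 2 + 2 + 1 = 6; strictly interior points = area - boundary/2 + 1 = 672; answer 672
Part 2: R1 = 672; d = -41; a(2) = -2*(36) - 3*(-41) = 51; iterating: a(2)=51, a(3)=-210, a(4)=267, a(5)=96, a(6)=-993, a(7)=1698, a(8)=-417, a(9)=-4260, a(10)=9771, a(11)=-6762; answer -6762
Part 3: R2 = -6762; c = -5; -9*(-5)^4 + 6*(-5)^3 + 3*(-5)^2 + 7*(-5)^1 - 2 = (-5625) + (-750) + (75) + (-35) + (-2) = -6337; answer -6337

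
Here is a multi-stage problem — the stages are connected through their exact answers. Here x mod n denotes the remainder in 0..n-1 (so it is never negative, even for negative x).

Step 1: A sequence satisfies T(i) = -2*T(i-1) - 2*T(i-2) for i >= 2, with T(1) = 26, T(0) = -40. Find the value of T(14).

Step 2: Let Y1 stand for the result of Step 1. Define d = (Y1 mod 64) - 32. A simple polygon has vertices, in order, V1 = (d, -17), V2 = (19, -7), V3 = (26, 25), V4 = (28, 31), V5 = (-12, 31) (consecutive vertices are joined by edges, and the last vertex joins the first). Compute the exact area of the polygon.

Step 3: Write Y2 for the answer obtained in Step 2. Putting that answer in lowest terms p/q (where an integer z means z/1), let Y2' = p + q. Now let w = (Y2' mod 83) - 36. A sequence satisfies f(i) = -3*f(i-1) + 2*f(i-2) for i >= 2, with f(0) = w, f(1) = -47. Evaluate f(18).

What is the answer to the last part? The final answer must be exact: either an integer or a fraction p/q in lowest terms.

110808010329

Step 1: T(2) = -2*(26) - 2*(-40) = 28; iterating: T(2)=28, T(3)=-108, T(4)=160, T(5)=-104, T(6)=-112, T(7)=432, T(8)=-640, T(9)=416, T(10)=448, T(11)=-1728, T(12)=2560, T(13)=-1664, T(14)=-1792; answer -1792
Step 2: Y1 = -1792; d = -32; cross terms: (-32*-7 - 19*-17)=547, (19*25 - 26*-7)=657, (26*31 - 28*25)=106, (28*31 - -12*31)=1240, (-12*-17 - -32*31)=1196; twice the area = |3746| = 3746; area = 1873; answer 1873
Step 3: Y2 = 1873; threaded value p + q = 1874; w = 12; f(2) = -3*(-47) + 2*(12) = 165; iterating: f(2)=165, f(3)=-589, f(4)=2097, f(5)=-7469, f(6)=26601, f(7)=-94741, f(8)=337425, f(9)=-1201757, f(10)=4280121, f(11)=-15243877, f(12)=54291873, f(13)=-193363373, f(14)=688673865, f(15)=-2452748341, f(16)=8735592753, f(17)=-31112274941, f(18)=110808010329; answer 110808010329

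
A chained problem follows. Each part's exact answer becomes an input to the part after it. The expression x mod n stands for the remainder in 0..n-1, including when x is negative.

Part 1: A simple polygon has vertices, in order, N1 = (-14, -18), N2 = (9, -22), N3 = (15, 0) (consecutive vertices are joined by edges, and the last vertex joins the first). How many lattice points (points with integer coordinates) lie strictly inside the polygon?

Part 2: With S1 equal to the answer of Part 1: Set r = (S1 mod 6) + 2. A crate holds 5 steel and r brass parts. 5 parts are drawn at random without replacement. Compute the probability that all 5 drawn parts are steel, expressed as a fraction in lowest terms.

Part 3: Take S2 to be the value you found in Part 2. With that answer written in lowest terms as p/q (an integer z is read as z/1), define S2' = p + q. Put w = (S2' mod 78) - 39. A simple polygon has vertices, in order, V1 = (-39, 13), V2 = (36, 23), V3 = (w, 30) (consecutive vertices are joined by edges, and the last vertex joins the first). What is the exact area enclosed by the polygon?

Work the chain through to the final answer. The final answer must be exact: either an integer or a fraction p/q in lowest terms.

1055/2

Part 1: cross terms: (-14*-22 - 9*-18)=470, (9*0 - 15*-22)=330, (15*-18 - -14*0)=-270; twice the area = |530| = 530; area = 265; boundary points = 1 + 2 + 1 = 4; strictly interior points = area - boundary/2 + 1 = 264; answer 264
Part 2: S1 = 264; r = 2; total draws C(7,5) = 21; favorable C(5,5) = 1; P = 1/21; answer 1/21
Part 3: S2 = 1/21; threaded value p + q = 22; w = -17; cross terms: (-39*23 - 36*13)=-1365, (36*30 - -17*23)=1471, (-17*13 - -39*30)=949; twice the area = |1055| = 1055; area = 1055/2; answer 1055/2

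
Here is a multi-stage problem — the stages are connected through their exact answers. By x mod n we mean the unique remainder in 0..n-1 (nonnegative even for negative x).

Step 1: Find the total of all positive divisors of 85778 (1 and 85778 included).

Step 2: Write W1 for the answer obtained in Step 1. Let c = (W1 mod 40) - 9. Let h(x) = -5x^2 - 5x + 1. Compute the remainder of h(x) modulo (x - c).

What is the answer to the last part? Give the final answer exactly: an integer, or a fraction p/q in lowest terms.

-1199

Step 1: 85778 = 2 * 7 * 11 * 557; sigma = (1 + 2) * (1 + 7) * (1 + 11) * (1 + 557) = 3 * 8 * 12 * 558 = 160704; answer 160704
Step 2: W1 = 160704; c = 15; remainder = value at the root: -5*(15)^2 - 5*(15)^1 + 1 = (-1125) + (-75) + (1) = -1199; answer -1199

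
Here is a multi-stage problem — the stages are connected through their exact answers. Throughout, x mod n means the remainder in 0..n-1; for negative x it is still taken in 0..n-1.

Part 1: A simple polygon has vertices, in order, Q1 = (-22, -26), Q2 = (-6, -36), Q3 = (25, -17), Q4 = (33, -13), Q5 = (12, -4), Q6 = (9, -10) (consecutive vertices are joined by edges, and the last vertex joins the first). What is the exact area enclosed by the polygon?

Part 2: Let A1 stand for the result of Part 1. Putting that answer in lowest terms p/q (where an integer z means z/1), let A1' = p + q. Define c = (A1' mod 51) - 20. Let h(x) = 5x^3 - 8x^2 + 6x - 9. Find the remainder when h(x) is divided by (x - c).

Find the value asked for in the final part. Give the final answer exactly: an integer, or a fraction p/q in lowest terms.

-93

Part 1: cross terms: (-22*-36 - -6*-26)=636, (-6*-17 - 25*-36)=1002, (25*-13 - 33*-17)=236, (33*-4 - 12*-13)=24, (12*-10 - 9*-4)=-84, (9*-26 - -22*-10)=-454; twice the area = |1360| = 1360; area = 680; answer 680
Part 2: A1 = 680; threaded value p + q = 681; c = -2; remainder = value at the root: 5*(-2)^3 - 8*(-2)^2 + 6*(-2)^1 - 9 = (-40) + (-32) + (-12) + (-9) = -93; answer -93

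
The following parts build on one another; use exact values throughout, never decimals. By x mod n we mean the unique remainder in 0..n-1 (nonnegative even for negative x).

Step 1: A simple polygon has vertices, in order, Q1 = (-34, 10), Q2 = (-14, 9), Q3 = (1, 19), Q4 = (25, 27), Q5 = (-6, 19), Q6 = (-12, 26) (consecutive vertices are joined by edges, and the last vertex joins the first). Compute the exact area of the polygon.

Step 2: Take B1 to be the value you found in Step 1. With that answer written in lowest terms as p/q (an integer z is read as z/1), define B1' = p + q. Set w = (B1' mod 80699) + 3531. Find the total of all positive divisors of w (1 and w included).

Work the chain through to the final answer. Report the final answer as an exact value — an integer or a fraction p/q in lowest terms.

Step 1: cross terms: (-34*9 - -14*10)=-166, (-14*19 - 1*9)=-275, (1*27 - 25*19)=-448, (25*19 - -6*27)=637, (-6*26 - -12*19)=72, (-12*10 - -34*26)=764; twice the area = |584| = 584; area = 292; answer 292
Step 2: B1 = 292; threaded value p + q = 293; w = 3824; 3824 = 2^4 * 239; sigma = (1 + 2 + 4 + 8 + 16) * (1 + 239) = 31 * 240 = 7440; answer 7440

7440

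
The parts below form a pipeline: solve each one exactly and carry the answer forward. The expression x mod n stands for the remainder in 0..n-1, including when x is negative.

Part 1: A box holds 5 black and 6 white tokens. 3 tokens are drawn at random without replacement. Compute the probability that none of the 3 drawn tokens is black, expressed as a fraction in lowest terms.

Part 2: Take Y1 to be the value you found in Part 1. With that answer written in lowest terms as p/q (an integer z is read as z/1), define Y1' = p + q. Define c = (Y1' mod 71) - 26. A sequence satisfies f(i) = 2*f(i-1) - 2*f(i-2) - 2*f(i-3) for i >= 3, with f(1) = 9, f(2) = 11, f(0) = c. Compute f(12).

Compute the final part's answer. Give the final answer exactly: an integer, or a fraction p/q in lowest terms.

Part 1: total draws C(11,3) = 165; favorable C(6,3) = 20; P = 4/33; answer 4/33
Part 2: Y1 = 4/33; threaded value p + q = 37; c = 11; f(3) = 2*(11) - 2*(9) - 2*(11) = -18; iterating: f(3)=-18, f(4)=-76, f(5)=-138, f(6)=-88, f(7)=252, f(8)=956, f(9)=1584, f(10)=752, f(11)=-3576, f(12)=-11824; answer -11824

-11824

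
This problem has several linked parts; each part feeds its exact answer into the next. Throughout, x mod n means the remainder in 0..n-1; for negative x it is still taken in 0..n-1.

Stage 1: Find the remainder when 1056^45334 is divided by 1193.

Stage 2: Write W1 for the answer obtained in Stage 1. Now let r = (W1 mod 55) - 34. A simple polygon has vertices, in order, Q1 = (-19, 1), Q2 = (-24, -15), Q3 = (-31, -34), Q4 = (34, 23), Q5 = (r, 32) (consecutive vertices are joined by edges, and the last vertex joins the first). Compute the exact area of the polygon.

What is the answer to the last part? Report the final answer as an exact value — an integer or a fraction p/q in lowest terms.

2403/2

Stage 1: squarings mod 1193: 1056^1=1056, 1056^2=874, 1056^4=356, 1056^8=278, 1056^16=932, 1056^32=120, 1056^64=84, 1056^128=1091, 1056^256=860, 1056^512=1133, 1056^1024=21, 1056^2048=441, 1056^4096=22, 1056^8192=484, 1056^16384=428, 1056^32768=655; 1056^45334 = 1056^2 * 1056^4 * 1056^16 * 1056^256 * 1056^4096 * 1056^8192 * 1056^32768 = 1152 (mod 1193); answer 1152
Stage 2: W1 = 1152; r = 18; cross terms: (-19*-15 - -24*1)=309, (-24*-34 - -31*-15)=351, (-31*23 - 34*-34)=443, (34*32 - 18*23)=674, (18*1 - -19*32)=626; twice the area = |2403| = 2403; area = 2403/2; answer 2403/2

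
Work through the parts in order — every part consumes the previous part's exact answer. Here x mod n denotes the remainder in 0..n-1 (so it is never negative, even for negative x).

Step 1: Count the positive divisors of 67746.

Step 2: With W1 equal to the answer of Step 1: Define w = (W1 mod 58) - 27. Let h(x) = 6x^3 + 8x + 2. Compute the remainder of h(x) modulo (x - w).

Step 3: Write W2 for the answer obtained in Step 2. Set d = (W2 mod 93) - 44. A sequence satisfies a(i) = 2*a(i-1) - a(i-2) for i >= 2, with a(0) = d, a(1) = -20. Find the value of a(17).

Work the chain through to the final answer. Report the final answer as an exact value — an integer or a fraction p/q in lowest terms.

Step 1: 67746 = 2 * 3 * 7 * 1613; number of divisors = (1+1) * (1+1) * (1+1) * (1+1) = 16; answer 16
Step 2: W1 = 16; w = -11; remainder = value at the root: 6*(-11)^3 + 8*(-11)^1 + 2 = (-7986) + (-88) + (2) = -8072; answer -8072
Step 3: W2 = -8072; d = -25; a(2) = 2*(-20) - 1*(-25) = -15; iterating: a(2)=-15, a(3)=-10, a(4)=-5, a(5)=0, a(6)=5, a(7)=10, a(8)=15, a(9)=20, a(10)=25, a(11)=30, a(12)=35, a(13)=40, a(14)=45, a(15)=50, a(16)=55, a(17)=60; answer 60

60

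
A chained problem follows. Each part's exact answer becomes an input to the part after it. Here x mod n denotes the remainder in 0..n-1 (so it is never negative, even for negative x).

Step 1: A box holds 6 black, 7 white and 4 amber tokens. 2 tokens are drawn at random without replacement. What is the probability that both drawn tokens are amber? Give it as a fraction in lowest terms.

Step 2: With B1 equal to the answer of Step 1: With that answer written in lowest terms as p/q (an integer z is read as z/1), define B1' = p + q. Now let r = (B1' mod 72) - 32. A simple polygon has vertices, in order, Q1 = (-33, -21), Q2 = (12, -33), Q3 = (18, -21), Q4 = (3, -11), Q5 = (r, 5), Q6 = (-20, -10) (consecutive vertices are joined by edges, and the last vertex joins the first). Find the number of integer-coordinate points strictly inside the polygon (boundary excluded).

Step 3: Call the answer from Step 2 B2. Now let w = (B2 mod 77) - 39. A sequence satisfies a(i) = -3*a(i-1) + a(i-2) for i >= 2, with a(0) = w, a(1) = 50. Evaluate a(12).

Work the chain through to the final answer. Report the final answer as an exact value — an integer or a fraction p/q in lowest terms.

Step 1: total draws C(17,2) = 136; favorable C(4,2) = 6; P = 3/68; answer 3/68
Step 2: B1 = 3/68; threaded value p + q = 71; r = 39; cross terms: (-33*-33 - 12*-21)=1341, (12*-21 - 18*-33)=342, (18*-11 - 3*-21)=-135, (3*5 - 39*-11)=444, (39*-10 - -20*5)=-290, (-20*-21 - -33*-10)=90; twice the area = |1792| = 1792; area = 896; boundary points = 3 + 6 + 5 + 4 + 1 + 1 = 20; strictly interior points = area - boundary/2 + 1 = 887; answer 887
Step 3: B2 = 887; w = 1; a(2) = -3*(50) + 1*(1) = -149; iterating: a(2)=-149, a(3)=497, a(4)=-1640, a(5)=5417, a(6)=-17891, a(7)=59090, a(8)=-195161, a(9)=644573, a(10)=-2128880, a(11)=7031213, a(12)=-23222519; answer -23222519

-23222519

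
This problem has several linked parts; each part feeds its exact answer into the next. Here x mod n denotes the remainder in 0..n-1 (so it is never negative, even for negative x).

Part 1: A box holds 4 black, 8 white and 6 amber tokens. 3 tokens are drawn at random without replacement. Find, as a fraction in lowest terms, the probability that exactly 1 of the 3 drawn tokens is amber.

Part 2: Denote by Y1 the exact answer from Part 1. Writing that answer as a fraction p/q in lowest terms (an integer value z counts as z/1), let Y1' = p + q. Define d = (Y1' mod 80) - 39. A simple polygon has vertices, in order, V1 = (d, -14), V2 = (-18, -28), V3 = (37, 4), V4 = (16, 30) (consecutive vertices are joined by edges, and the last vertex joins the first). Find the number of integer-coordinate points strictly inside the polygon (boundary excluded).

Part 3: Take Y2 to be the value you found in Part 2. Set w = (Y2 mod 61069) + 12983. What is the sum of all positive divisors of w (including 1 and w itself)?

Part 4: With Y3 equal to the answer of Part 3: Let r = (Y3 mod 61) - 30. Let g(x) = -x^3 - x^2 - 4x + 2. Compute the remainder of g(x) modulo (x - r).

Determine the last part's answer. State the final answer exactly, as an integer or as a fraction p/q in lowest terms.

-1918

Part 1: total draws C(18,3) = 816; favorable C(6,1)*C(12,2) = 396; P = 33/68; answer 33/68
Part 2: Y1 = 33/68; threaded value p + q = 101; d = -18; cross terms: (-18*-28 - -18*-14)=252, (-18*4 - 37*-28)=964, (37*30 - 16*4)=1046, (16*-14 - -18*30)=316; twice the area = |2578| = 2578; area = 1289; boundary points = 14 + 1 + 1 + 2 = 18; strictly interior points = area - boundary/2 + 1 = 1281; answer 1281
Part 3: Y2 = 1281; w = 14264; 14264 = 2^3 * 1783; sigma = (1 + 2 + 4 + 8) * (1 + 1783) = 15 * 1784 = 26760; answer 26760
Part 4: Y3 = 26760; r = 12; remainder = value at the root: -1*(12)^3 - 1*(12)^2 - 4*(12)^1 + 2 = (-1728) + (-144) + (-48) + (2) = -1918; answer -1918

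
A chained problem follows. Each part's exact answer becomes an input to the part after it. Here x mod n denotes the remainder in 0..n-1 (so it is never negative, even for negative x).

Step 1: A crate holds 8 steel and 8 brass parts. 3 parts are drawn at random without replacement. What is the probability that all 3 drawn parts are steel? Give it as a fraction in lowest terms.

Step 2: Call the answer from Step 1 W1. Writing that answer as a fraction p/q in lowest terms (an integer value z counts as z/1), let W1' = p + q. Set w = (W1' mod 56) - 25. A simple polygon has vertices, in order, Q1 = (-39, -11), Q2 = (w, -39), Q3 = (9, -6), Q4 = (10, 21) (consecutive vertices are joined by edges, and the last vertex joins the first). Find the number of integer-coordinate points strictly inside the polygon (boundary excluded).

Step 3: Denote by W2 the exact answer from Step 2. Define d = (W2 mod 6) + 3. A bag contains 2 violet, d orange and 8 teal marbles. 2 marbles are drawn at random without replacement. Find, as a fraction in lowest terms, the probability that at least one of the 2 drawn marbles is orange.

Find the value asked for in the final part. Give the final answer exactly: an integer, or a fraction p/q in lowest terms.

Step 1: total draws C(16,3) = 560; favorable C(8,3) = 56; P = 1/10; answer 1/10
Step 2: W1 = 1/10; threaded value p + q = 11; w = -14; cross terms: (-39*-39 - -14*-11)=1367, (-14*-6 - 9*-39)=435, (9*21 - 10*-6)=249, (10*-11 - -39*21)=709; twice the area = |2760| = 2760; area = 1380; boundary points = 1 + 1 + 1 + 1 = 4; strictly interior points = area - boundary/2 + 1 = 1379; answer 1379
Step 3: W2 = 1379; d = 8; total draws C(18,2) = 153; complement C(10,2) = 45; favorable 153 - 45 = 108; P = 12/17; answer 12/17

12/17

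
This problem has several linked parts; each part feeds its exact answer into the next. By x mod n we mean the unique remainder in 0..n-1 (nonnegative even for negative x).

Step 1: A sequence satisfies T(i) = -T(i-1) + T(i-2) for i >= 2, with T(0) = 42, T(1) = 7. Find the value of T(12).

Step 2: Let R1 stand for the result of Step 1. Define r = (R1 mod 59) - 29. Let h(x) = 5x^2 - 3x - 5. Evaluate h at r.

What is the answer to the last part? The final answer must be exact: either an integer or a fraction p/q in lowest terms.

Step 1: T(2) = -1*(7) + 1*(42) = 35; iterating: T(2)=35, T(3)=-28, T(4)=63, T(5)=-91, T(6)=154, T(7)=-245, T(8)=399, T(9)=-644, T(10)=1043, T(11)=-1687, T(12)=2730; answer 2730
Step 2: R1 = 2730; r = -13; 5*(-13)^2 - 3*(-13)^1 - 5 = (845) + (39) + (-5) = 879; answer 879

879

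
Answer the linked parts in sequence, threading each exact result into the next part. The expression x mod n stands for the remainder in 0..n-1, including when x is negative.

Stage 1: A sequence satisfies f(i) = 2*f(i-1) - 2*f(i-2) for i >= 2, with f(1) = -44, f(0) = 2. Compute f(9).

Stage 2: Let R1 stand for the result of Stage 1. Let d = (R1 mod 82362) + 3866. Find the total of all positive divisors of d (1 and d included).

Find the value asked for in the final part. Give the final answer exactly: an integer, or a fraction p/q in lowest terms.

Stage 1: f(2) = 2*(-44) - 2*(2) = -92; iterating: f(2)=-92, f(3)=-96, f(4)=-8, f(5)=176, f(6)=368, f(7)=384, f(8)=32, f(9)=-704; answer -704
Stage 2: R1 = -704; d = 85524; 85524 = 2^2 * 3 * 7127; sigma = (1 + 2 + 4) * (1 + 3) * (1 + 7127) = 7 * 4 * 7128 = 199584; answer 199584

199584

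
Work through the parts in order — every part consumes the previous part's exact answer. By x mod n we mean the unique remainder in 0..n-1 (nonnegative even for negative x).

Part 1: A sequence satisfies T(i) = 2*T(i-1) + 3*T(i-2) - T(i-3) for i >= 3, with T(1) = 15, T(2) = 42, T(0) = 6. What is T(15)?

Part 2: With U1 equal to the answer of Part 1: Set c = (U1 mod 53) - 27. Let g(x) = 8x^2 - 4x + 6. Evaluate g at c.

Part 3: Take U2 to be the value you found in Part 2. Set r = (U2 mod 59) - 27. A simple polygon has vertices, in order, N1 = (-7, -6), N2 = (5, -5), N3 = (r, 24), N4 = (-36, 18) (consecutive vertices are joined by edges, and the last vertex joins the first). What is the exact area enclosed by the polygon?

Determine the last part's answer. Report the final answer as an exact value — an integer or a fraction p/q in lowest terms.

615

Part 1: T(3) = 2*(42) + 3*(15) - 1*(6) = 123; iterating: T(3)=123, T(4)=357, T(5)=1041, T(6)=3030, T(7)=8826, T(8)=25701, T(9)=74850, T(10)=217977, T(11)=634803, T(12)=1848687, T(13)=5383806, T(14)=15678870, T(15)=45660471; answer 45660471
Part 2: U1 = 45660471; c = -10; 8*(-10)^2 - 4*(-10)^1 + 6 = (800) + (40) + (6) = 846; answer 846
Part 3: U2 = 846; r = -7; cross terms: (-7*-5 - 5*-6)=65, (5*24 - -7*-5)=85, (-7*18 - -36*24)=738, (-36*-6 - -7*18)=342; twice the area = |1230| = 1230; area = 615; answer 615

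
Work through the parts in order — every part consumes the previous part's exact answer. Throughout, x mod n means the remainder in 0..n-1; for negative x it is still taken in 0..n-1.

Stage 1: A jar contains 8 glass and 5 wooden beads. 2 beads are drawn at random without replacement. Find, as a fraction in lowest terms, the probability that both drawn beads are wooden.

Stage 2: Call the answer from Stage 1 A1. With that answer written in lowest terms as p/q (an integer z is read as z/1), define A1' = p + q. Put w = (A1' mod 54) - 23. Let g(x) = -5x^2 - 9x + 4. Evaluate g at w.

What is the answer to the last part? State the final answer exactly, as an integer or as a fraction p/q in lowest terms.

-2390

Stage 1: total draws C(13,2) = 78; favorable C(5,2) = 10; P = 5/39; answer 5/39
Stage 2: A1 = 5/39; threaded value p + q = 44; w = 21; -5*(21)^2 - 9*(21)^1 + 4 = (-2205) + (-189) + (4) = -2390; answer -2390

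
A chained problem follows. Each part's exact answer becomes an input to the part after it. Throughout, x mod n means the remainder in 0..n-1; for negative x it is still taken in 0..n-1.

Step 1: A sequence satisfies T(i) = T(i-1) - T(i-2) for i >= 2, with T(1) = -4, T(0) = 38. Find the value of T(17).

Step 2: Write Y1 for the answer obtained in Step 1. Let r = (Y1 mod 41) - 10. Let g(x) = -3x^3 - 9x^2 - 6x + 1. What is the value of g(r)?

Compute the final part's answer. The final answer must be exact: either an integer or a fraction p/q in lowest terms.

Step 1: T(2) = 1*(-4) - 1*(38) = -42; iterating: T(2)=-42, T(3)=-38, T(4)=4, T(5)=42, T(6)=38, T(7)=-4, T(8)=-42, T(9)=-38, T(10)=4, T(11)=42, T(12)=38, T(13)=-4, T(14)=-42, T(15)=-38, T(16)=4, T(17)=42; answer 42
Step 2: Y1 = 42; r = -9; -3*(-9)^3 - 9*(-9)^2 - 6*(-9)^1 + 1 = (2187) + (-729) + (54) + (1) = 1513; answer 1513

1513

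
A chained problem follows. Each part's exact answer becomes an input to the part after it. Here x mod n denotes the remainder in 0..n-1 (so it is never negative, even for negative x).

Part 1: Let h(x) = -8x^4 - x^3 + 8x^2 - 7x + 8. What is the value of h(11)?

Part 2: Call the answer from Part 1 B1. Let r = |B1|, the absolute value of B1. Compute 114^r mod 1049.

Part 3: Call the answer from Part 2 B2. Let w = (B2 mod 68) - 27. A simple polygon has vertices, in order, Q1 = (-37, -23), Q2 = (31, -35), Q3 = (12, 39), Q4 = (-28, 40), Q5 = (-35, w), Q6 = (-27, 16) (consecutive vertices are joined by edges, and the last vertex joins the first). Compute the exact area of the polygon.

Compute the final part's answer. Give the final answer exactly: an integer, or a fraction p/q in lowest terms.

7273/2

Part 1: -8*(11)^4 - 1*(11)^3 + 8*(11)^2 - 7*(11)^1 + 8 = (-117128) + (-1331) + (968) + (-77) + (8) = -117560; answer -117560
Part 2: B1 = -117560; r = 117560; squarings mod 1049: 114^1=114, 114^2=408, 114^4=722, 114^8=980, 114^16=565, 114^32=329, 114^64=194, 114^128=921, 114^256=649, 114^512=552, 114^1024=494, 114^2048=668, 114^4096=399, 114^8192=802, 114^16384=167, 114^32768=615, 114^65536=585; 114^117560 = 114^8 * 114^16 * 114^32 * 114^256 * 114^512 * 114^2048 * 114^16384 * 114^32768 * 114^65536 = 968 (mod 1049); answer 968
Part 3: B2 = 968; w = -11; cross terms: (-37*-35 - 31*-23)=2008, (31*39 - 12*-35)=1629, (12*40 - -28*39)=1572, (-28*-11 - -35*40)=1708, (-35*16 - -27*-11)=-857, (-27*-23 - -37*16)=1213; twice the area = |7273| = 7273; area = 7273/2; answer 7273/2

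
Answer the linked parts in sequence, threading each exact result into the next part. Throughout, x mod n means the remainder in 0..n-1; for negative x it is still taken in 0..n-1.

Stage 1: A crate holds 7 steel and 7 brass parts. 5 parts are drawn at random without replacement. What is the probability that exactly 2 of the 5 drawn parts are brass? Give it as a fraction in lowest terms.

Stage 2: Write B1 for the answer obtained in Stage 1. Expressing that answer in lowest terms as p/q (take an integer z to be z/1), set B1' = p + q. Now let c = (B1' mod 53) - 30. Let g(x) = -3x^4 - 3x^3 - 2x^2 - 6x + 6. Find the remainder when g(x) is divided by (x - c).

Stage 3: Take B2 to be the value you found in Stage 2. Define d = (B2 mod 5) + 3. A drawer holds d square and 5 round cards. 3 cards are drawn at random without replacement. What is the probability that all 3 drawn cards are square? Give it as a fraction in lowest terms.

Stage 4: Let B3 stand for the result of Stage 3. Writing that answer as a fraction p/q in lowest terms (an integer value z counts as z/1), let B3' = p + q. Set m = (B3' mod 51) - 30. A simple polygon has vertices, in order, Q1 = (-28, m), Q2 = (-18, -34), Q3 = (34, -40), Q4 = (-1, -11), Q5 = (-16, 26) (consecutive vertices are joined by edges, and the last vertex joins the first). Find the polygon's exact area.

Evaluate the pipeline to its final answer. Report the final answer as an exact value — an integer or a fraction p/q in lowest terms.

1462

Stage 1: total draws C(14,5) = 2002; favorable C(7,2)*C(7,3) = 735; P = 105/286; answer 105/286
Stage 2: B1 = 105/286; threaded value p + q = 391; c = -10; remainder = value at the root: -3*(-10)^4 - 3*(-10)^3 - 2*(-10)^2 - 6*(-10)^1 + 6 = (-30000) + (3000) + (-200) + (60) + (6) = -27134; answer -27134
Stage 3: B2 = -27134; d = 4; total draws C(9,3) = 84; favorable C(4,3) = 4; P = 1/21; answer 1/21
Stage 4: B3 = 1/21; threaded value p + q = 22; m = -8; cross terms: (-28*-34 - -18*-8)=808, (-18*-40 - 34*-34)=1876, (34*-11 - -1*-40)=-414, (-1*26 - -16*-11)=-202, (-16*-8 - -28*26)=856; twice the area = |2924| = 2924; area = 1462; answer 1462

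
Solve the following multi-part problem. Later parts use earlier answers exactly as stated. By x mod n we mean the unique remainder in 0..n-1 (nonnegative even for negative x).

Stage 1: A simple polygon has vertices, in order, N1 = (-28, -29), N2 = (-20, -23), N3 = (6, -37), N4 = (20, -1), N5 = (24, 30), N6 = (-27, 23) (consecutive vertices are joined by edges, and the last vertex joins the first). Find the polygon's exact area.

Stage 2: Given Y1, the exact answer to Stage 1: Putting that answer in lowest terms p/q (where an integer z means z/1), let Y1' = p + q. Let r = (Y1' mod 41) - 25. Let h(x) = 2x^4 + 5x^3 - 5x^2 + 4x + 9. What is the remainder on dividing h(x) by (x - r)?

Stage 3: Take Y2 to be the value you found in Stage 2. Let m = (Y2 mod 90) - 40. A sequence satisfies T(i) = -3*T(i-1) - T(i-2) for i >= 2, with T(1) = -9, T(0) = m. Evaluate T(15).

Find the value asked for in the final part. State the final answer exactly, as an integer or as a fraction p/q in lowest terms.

-17340501

Stage 1: cross terms: (-28*-23 - -20*-29)=64, (-20*-37 - 6*-23)=878, (6*-1 - 20*-37)=734, (20*30 - 24*-1)=624, (24*23 - -27*30)=1362, (-27*-29 - -28*23)=1427; twice the area = |5089| = 5089; area = 5089/2; answer 5089/2
Stage 2: Y1 = 5089/2; threaded value p + q = 5091; r = -18; remainder = value at the root: 2*(-18)^4 + 5*(-18)^3 - 5*(-18)^2 + 4*(-18)^1 + 9 = (209952) + (-29160) + (-1620) + (-72) + (9) = 179109; answer 179109
Stage 3: Y2 = 179109; m = -31; T(2) = -3*(-9) - 1*(-31) = 58; iterating: T(2)=58, T(3)=-165, T(4)=437, T(5)=-1146, T(6)=3001, T(7)=-7857, T(8)=20570, T(9)=-53853, T(10)=140989, T(11)=-369114, T(12)=966353, T(13)=-2529945, T(14)=6623482, T(15)=-17340501; answer -17340501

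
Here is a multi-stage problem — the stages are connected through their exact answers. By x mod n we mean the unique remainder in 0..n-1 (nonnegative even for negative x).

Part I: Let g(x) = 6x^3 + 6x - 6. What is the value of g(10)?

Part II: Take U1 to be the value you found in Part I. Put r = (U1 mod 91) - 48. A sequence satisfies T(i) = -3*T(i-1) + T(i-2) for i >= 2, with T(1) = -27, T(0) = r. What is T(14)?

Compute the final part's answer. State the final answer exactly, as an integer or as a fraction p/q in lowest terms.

137625561

Part I: 6*(10)^3 + 6*(10)^1 - 6 = (6000) + (60) + (-6) = 6054; answer 6054
Part II: U1 = 6054; r = 0; T(2) = -3*(-27) + 1*(0) = 81; iterating: T(2)=81, T(3)=-270, T(4)=891, T(5)=-2943, T(6)=9720, T(7)=-32103, T(8)=106029, T(9)=-350190, T(10)=1156599, T(11)=-3819987, T(12)=12616560, T(13)=-41669667, T(14)=137625561; answer 137625561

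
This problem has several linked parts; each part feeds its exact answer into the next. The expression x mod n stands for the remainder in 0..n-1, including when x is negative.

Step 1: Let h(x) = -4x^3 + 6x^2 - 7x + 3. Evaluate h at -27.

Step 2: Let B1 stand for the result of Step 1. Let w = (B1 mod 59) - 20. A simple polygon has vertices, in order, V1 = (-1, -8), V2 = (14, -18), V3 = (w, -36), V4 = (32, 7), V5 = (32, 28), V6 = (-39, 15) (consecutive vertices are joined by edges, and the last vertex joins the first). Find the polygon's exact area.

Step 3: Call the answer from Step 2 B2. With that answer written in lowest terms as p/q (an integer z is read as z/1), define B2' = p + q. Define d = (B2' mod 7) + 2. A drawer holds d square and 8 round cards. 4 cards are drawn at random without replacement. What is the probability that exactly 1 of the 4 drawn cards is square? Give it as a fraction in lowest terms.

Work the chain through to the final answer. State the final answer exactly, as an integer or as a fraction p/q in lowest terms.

Step 1: -4*(-27)^3 + 6*(-27)^2 - 7*(-27)^1 + 3 = (78732) + (4374) + (189) + (3) = 83298; answer 83298
Step 2: B1 = 83298; w = 29; cross terms: (-1*-18 - 14*-8)=130, (14*-36 - 29*-18)=18, (29*7 - 32*-36)=1355, (32*28 - 32*7)=672, (32*15 - -39*28)=1572, (-39*-8 - -1*15)=327; twice the area = |4074| = 4074; area = 2037; answer 2037
Step 3: B2 = 2037; threaded value p + q = 2038; d = 3; total draws C(11,4) = 330; favorable C(3,1)*C(8,3) = 168; P = 28/55; answer 28/55

28/55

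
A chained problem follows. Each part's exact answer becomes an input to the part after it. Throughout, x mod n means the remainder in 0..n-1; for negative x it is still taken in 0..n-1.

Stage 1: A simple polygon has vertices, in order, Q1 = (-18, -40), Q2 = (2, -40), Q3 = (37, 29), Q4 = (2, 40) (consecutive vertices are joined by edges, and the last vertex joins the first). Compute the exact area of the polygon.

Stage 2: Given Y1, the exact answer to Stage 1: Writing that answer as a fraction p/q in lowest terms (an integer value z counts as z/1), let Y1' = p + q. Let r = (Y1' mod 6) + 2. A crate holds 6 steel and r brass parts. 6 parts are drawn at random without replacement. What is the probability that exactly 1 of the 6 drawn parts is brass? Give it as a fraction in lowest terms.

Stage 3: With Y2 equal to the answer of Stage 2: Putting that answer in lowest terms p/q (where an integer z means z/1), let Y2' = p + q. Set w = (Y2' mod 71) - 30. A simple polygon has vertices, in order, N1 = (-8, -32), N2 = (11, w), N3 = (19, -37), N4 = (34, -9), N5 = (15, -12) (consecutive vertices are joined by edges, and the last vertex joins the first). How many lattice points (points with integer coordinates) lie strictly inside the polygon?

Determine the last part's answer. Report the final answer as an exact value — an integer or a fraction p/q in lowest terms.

Stage 1: cross terms: (-18*-40 - 2*-40)=800, (2*29 - 37*-40)=1538, (37*40 - 2*29)=1422, (2*-40 - -18*40)=640; twice the area = |4400| = 4400; area = 2200; answer 2200
Stage 2: Y1 = 2200; threaded value p + q = 2201; r = 7; total draws C(13,6) = 1716; favorable C(7,1)*C(6,5) = 42; P = 7/286; answer 7/286
Stage 3: Y2 = 7/286; threaded value p + q = 293; w = -21; cross terms: (-8*-21 - 11*-32)=520, (11*-37 - 19*-21)=-8, (19*-9 - 34*-37)=1087, (34*-12 - 15*-9)=-273, (15*-32 - -8*-12)=-576; twice the area = |750| = 750; area = 375; boundary points = 1 + 8 + 1 + 1 + 1 = 12; strictly interior points = area - boundary/2 + 1 = 370; answer 370

370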